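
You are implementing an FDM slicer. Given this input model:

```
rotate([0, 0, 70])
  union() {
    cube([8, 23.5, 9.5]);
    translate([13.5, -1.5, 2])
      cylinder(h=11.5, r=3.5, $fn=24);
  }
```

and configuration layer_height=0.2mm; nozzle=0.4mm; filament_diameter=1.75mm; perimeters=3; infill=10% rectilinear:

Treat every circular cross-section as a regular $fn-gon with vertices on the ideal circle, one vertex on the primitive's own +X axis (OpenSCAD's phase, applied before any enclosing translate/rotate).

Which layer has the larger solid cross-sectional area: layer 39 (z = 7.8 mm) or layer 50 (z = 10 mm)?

Layer 39 (z = 7.8): the cube is present — its section is the full 8×23.5 rectangle (area 188.00 mm²); the cylinder at (13.5, -1.5): section is a regular 24-gon, circumradius r=3.5 (area = (24/2)·3.500²·sin(360°/24) = 38.05 mm²); Taking the union: the 2 present regions are separate (no shared area or edge), so areas and boundary lengths simply add and each stays a separate island — area = 226.05 mm²; (rotated 70° about Z; rotation is an isometry so areas/perimeters/island counts are preserved). So its area = 226.05 mm². Layer 50 (z = 10): the cube is not intersected at this z (z outside [0, 9.5]); the r=3.5 cylinder at (13.5, -1.5) gives a regular 24-gon of circumradius 3.5 (constant along its height) (area = (24/2)·3.500²·sin(360°/24) = 38.05 mm²); Taking the union: only the r=3.5 cylinder at (13.5, -1.5) is present, so the union is just that shape — area = 38.05 mm²; (whole slice rotated 70° about Z — lengths, areas and connectivity unchanged). So its area = 38.05 mm². Layer 39 is larger (226.05 vs 38.05 mm²).

layer 39 (z = 7.8 mm)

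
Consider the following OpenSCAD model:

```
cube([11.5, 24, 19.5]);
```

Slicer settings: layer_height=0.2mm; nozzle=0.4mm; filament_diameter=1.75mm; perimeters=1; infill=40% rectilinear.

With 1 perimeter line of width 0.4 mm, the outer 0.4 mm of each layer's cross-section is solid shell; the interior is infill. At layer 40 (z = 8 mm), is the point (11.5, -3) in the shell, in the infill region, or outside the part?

outside

At z = 8 mm: the cube is present — its section is the full 11.5×24 rectangle. Overall, the cross-section is a single solid region. The nearest boundary edge runs (0.00, 0.00)→(11.50, 0.00); distance from the point to it = 3.00 mm. The point is not inside any of the regions above, so it lies outside the cross-section (3.00 mm from the nearest boundary).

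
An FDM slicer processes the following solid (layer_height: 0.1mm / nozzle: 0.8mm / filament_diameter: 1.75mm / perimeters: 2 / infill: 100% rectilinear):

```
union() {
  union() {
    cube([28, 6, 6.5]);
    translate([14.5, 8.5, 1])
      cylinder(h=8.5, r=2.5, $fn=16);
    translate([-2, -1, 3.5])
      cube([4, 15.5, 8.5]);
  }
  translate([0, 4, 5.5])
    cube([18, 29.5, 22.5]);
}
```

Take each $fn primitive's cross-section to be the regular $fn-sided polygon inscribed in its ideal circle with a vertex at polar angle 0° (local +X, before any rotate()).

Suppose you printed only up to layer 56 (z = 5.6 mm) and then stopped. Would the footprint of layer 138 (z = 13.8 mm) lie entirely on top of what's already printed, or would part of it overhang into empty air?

Compare the two slices. At z = 5.6: the cube is present — its section is the full 28×6 rectangle (area 168.00 mm²); the r=2.5 cylinder at (14.5, 8.5) gives a regular 16-gon of circumradius 2.5 (constant along its height) (area = (16/2)·2.500²·sin(360°/16) = 19.13 mm²); the cube at (-2, -1) (footprint 4×15.5) is included at this height (area 62.00 mm²); Taking the union: the regions partially overlap — summed areas 249.13 mm² minus the doubly-counted overlap 12.00 mm² gives 237.13 mm² — area = 237.13 mm²; the cube at (0, 4) (footprint 18×29.5) is included at this height (area 531.00 mm²); Combining (union): the regions partially overlap — summed areas 768.13 mm² minus the doubly-counted overlap 72.13 mm² gives 696.00 mm² — area = 696.00 mm². At z = 13.8: the cube is not intersected at this z (z outside [0, 6.5]); the cylinder at (14.5, 8.5) does not reach this height (z outside [1, 9.5]); the cube at (-2, -1) does not reach this height (z outside [3.5, 12]); Merging all regions: nothing is present at this height; the cube at (0, 4) is present — its section is the full 18×29.5 rectangle (area 531.00 mm²); Merging all regions: only the 18×29.5 cube at (0, 4) is present, so the union is just that shape — area = 531.00 mm². Checking containment: the cross-section at z = 13.8 is a subset of the cross-section at z = 5.6.

entirely on top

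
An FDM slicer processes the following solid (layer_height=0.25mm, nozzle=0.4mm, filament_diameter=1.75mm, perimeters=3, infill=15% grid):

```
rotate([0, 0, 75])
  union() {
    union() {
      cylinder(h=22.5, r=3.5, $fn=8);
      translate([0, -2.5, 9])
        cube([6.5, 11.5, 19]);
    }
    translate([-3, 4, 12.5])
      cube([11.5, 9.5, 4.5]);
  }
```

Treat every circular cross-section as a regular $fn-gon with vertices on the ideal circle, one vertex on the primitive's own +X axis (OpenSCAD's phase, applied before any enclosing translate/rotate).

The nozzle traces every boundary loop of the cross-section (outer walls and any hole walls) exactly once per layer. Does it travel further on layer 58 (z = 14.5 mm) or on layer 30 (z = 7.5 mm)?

layer 58 (z = 14.5 mm)

Layer 58 (z = 14.5): the cylinder: section is a regular 8-gon, circumradius r=3.5 (perimeter = 2·8·3.500·sin(180°/8) = 21.43 mm); the cube at (0, -2.5) (footprint 6.5×11.5) is included at this height (perimeter 36.00 mm); Taking the union: the regions partially overlap (shared area 16.12 mm²), so the edge portions inside another operand are dropped and the merged outline is re-measured after clipping — boundary = 40.91 mm; the cube at (-3, 4) (footprint 11.5×9.5) is included at this height (perimeter 42.00 mm); Merging all regions: the regions partially overlap (shared area 32.50 mm²), so the edge portions inside another operand are dropped and the merged outline is re-measured after clipping — boundary = 59.91 mm; (whole slice rotated 75° about Z — lengths, areas and connectivity unchanged). So its perimeter = 59.91 mm. Layer 30 (z = 7.5): the r=3.5 cylinder contributes a regular 8-gon of circumradius 3.5 (perimeter = 2·8·3.500·sin(180°/8) = 21.43 mm); the cube at (0, -2.5) is absent (z outside [9, 28]); Taking the union: only the r=3.5 cylinder is present, so the union is just that shape — boundary = 21.43 mm; the cube at (-3, 4) does not reach this height (z outside [12.5, 17]); Taking the union: only the result so far is present, so the union is just that shape — boundary = 21.43 mm; (rotated 75° about Z; rotation is an isometry so areas/perimeters/island counts are preserved). So its perimeter = 21.43 mm. Layer 58 is larger (59.91 vs 21.43 mm).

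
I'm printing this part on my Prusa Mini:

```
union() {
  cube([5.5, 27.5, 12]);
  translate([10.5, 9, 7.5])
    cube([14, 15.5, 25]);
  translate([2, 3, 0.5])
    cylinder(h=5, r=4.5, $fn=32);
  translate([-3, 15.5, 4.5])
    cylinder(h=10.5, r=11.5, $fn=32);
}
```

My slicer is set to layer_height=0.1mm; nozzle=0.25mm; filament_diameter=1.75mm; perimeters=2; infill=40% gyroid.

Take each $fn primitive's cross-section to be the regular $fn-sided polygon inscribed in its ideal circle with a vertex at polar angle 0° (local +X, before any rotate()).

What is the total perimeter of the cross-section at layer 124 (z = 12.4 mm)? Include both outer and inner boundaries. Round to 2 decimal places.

At z = 12.4 mm: the cube is not intersected at this z (z outside [0, 12]); the cube at (10.5, 9) (footprint 14×15.5) is included at this height (perimeter 59.00 mm); the cylinder at (2, 3) is not intersected at this z (z outside [0.5, 5.5]); the r=11.5 cylinder at (-3, 15.5) contributes a regular 32-gon of circumradius 11.5 (perimeter = 2·32·11.500·sin(180°/32) = 72.14 mm); Taking the union: the 2 present regions are separate (no shared area or edge), so areas and boundary lengths simply add and each stays a separate island — boundary = 131.14 mm. Overall, the cross-section has 2 separate islands. Total boundary length (outer) = 131.14 mm.

131.14 mm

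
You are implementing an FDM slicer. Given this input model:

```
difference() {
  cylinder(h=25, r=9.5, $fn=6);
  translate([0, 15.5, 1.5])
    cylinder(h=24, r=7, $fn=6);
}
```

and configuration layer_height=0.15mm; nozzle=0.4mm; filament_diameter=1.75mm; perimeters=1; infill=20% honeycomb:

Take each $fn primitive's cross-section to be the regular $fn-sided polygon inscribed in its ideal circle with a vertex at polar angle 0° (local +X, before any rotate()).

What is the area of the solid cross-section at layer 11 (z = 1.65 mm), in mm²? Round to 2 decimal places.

At z = 1.65 mm: the r=9.5 cylinder contributes a regular 6-gon of circumradius 9.5 (area = (6/2)·9.500²·sin(360°/6) = 234.48 mm²); the r=7 cylinder at (0, 15.5) contributes a regular 6-gon of circumradius 7 (area = (6/2)·7.000²·sin(360°/6) = 127.31 mm²); Taking the first minus the rest: starting from the r=9.5 cylinder (234.48 mm²), the r=7 cylinder at (0, 15.5) misses the remaining region (no effect) — area = 234.48 mm². Overall, the cross-section is a single solid region. Net area = 234.48 mm².

234.48 mm²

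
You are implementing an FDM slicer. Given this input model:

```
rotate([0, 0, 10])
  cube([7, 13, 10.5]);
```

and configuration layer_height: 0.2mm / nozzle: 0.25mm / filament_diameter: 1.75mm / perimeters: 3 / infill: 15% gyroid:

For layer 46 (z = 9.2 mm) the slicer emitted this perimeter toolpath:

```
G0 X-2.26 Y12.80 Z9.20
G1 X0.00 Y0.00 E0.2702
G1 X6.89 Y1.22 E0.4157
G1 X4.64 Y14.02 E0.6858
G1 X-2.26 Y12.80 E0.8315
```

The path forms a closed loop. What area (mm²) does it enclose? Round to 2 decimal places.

Apply the shoelace formula to the sequence of (X, Y) vertices; enclosed area = 91.01 mm².

91.01 mm²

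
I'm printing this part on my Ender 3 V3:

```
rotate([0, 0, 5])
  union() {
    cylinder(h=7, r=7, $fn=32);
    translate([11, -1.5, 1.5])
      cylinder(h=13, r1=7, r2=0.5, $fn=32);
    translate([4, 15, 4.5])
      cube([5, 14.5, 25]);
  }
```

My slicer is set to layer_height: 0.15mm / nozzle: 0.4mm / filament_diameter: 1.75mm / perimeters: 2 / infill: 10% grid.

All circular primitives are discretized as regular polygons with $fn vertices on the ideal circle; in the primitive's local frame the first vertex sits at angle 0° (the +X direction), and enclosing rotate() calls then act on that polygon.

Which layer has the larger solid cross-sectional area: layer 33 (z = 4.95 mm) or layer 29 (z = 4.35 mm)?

Layer 33 (z = 4.95): the r=7 cylinder contributes a regular 32-gon of circumradius 7 (area = (32/2)·7.000²·sin(360°/32) = 152.95 mm²); the cone at (11, -1.5): at t=0.265 of its height the radius interpolates to r₁+(r₂−r₁)t = 5.275, giving a regular 32-gon of that circumradius (area = (32/2)·5.275²·sin(360°/32) = 86.86 mm²); the cube at (4, 15) (footprint 5×14.5) is included at this height (area 72.50 mm²); Combining (union): the regions partially overlap — summed areas 312.31 mm² minus the doubly-counted overlap 3.88 mm² gives 308.42 mm² — area = 308.42 mm²; (whole slice rotated 5° about Z — lengths, areas and connectivity unchanged). So its area = 308.42 mm². Layer 29 (z = 4.35): the r=7 cylinder gives a regular 32-gon of circumradius 7 (constant along its height) (area = (32/2)·7.000²·sin(360°/32) = 152.95 mm²); the cone at (11, -1.5) (r1=7→r2=0.5) has section circumradius 5.575 here — a regular 32-gon (area = (32/2)·5.575²·sin(360°/32) = 97.02 mm²); the cube at (4, 15) does not reach this height (z outside [4.5, 29.5]); Taking the union: the regions partially overlap — summed areas 249.97 mm² minus the doubly-counted overlap 5.58 mm² gives 244.38 mm² — area = 244.38 mm²; (whole slice rotated 5° about Z — lengths, areas and connectivity unchanged). So its area = 244.38 mm². Layer 33 is larger (308.42 vs 244.38 mm²).

layer 33 (z = 4.95 mm)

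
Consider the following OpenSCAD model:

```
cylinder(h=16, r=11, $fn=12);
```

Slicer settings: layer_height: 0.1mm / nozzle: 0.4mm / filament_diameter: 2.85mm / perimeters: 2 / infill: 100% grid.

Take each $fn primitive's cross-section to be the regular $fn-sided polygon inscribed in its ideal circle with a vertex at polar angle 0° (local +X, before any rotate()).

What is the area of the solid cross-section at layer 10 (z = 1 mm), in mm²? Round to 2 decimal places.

363.00 mm²

At z = 1 mm: the r=11 cylinder gives a regular 12-gon of circumradius 11 (constant along its height) (area = (12/2)·11.000²·sin(360°/12) = 363.00 mm²). Overall, the cross-section is a single solid region. Net area = 363.00 mm².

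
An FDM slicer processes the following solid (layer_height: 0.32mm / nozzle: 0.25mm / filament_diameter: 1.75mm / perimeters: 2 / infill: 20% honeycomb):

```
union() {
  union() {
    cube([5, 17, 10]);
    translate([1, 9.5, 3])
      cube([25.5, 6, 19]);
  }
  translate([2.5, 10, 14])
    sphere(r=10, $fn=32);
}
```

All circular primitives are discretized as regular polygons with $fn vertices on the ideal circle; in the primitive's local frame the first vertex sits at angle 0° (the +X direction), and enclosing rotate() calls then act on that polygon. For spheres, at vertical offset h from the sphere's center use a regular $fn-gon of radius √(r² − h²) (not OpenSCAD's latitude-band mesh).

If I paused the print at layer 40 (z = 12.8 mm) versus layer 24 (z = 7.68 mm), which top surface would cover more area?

layer 40 (z = 12.8 mm)

Layer 40 (z = 12.8): the cube is not intersected at this z (z outside [0, 10]); the cube at (1, 9.5) (footprint 25.5×6) is included at this height (area 153.00 mm²); Merging all regions: only the 25.5×6 cube at (1, 9.5) is present, so the union is just that shape — area = 153.00 mm²; the sphere at (2.5, 10): section is a regular 32-gon, circumradius = √(r²−h²) = √(10²−1.2²) = 9.928 (area = (32/2)·9.928²·sin(360°/32) = 307.65 mm²); Merging all regions: the regions partially overlap — summed areas 460.65 mm² minus the doubly-counted overlap 65.43 mm² gives 395.22 mm² — area = 395.22 mm². So its area = 395.22 mm². Layer 24 (z = 7.68): the 5×17 cube contributes its full rectangle (area 85.00 mm²); the cube at (1, 9.5) (footprint 25.5×6) is included at this height (area 153.00 mm²); Merging all regions: the regions partially overlap — summed areas 238.00 mm² minus the doubly-counted overlap 24.00 mm² gives 214.00 mm² — area = 214.00 mm²; the r=10 sphere at (2.5, 10) contributes a regular 32-gon of circumradius √(10²−6.32²) = 7.750 (area = (32/2)·7.750²·sin(360°/32) = 187.47 mm²); Merging all regions: the regions partially overlap — summed areas 401.47 mm² minus the doubly-counted overlap 100.35 mm² gives 301.11 mm² — area = 301.11 mm². So its area = 301.11 mm². Layer 40 is larger (395.22 vs 301.11 mm²).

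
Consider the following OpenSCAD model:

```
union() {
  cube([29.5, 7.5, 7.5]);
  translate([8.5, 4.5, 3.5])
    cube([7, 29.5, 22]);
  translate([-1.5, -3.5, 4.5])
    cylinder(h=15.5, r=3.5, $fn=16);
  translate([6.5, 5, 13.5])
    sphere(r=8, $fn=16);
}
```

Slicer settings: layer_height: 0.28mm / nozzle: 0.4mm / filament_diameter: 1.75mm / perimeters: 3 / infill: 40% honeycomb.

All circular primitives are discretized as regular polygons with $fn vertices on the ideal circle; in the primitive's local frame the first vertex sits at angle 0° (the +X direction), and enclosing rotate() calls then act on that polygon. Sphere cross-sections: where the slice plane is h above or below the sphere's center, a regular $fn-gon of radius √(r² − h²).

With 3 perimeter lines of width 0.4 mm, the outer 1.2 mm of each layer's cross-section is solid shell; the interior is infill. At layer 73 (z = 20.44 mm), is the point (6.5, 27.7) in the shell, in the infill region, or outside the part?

outside

At z = 20.44 mm: the cube does not reach this height (z outside [0, 7.5]); the cube at (8.5, 4.5) (footprint 7×29.5) is included at this height; the cylinder at (-1.5, -3.5) is not intersected at this z (z outside [4.5, 20]); the r=8 sphere at (6.5, 5) slices to a regular 16-gon of circumradius 3.979 (√(r²−h²) with h=6.94 from center); Taking the union: the regions partially overlap (shared area 5.58 mm²), so overlapping operands fuse into one piece — 1 connected region. Overall, the cross-section is a single solid region. The nearest boundary edge runs (8.50, 8.36)→(8.50, 34.00); distance from the point to it = 2.00 mm. The point is not inside any of the regions above, so it lies outside the cross-section (2.00 mm from the nearest boundary).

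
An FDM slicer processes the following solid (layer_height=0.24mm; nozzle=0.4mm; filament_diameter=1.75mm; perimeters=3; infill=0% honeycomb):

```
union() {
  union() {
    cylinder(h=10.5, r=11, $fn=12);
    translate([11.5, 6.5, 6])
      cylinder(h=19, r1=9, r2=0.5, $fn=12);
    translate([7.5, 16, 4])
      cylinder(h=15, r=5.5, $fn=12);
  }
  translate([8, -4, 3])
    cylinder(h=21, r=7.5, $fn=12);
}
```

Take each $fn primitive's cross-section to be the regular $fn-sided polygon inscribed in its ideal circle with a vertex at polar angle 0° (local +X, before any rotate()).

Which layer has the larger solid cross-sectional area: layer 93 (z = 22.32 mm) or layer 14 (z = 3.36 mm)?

layer 14 (z = 3.36 mm)

Layer 93 (z = 22.32): the cylinder does not reach this height (z outside [0, 10.5]); the cone at (11.5, 6.5): at t=0.859 of its height the radius interpolates to r₁+(r₂−r₁)t = 1.699, giving a regular 12-gon of that circumradius (area = (12/2)·1.699²·sin(360°/12) = 8.66 mm²); the cylinder at (7.5, 16) is absent (z outside [4, 19]); Taking the union: only the cone at (11.5, 6.5) is present, so the union is just that shape — area = 8.66 mm²; the cylinder at (8, -4): section is a regular 12-gon, circumradius r=7.5 (area = (12/2)·7.500²·sin(360°/12) = 168.75 mm²); Taking the union: the 2 present regions are separate (no shared area or edge), so areas and boundary lengths simply add and each stays a separate island — area = 177.41 mm². So its area = 177.41 mm². Layer 14 (z = 3.36): the r=11 cylinder gives a regular 12-gon of circumradius 11 (constant along its height) (area = (12/2)·11.000²·sin(360°/12) = 363.00 mm²); the cone at (11.5, 6.5) is not intersected at this z (z outside [6, 25]); the cylinder at (7.5, 16) is not intersected at this z (z outside [4, 19]); Merging all regions: only the r=11 cylinder is present, so the union is just that shape — area = 363.00 mm²; the cylinder at (8, -4): section is a regular 12-gon, circumradius r=7.5 (area = (12/2)·7.500²·sin(360°/12) = 168.75 mm²); Merging all regions: the regions partially overlap — summed areas 531.75 mm² minus the doubly-counted overlap 97.64 mm² gives 434.11 mm² — area = 434.11 mm². So its area = 434.11 mm². Layer 14 is larger (434.11 vs 177.41 mm²).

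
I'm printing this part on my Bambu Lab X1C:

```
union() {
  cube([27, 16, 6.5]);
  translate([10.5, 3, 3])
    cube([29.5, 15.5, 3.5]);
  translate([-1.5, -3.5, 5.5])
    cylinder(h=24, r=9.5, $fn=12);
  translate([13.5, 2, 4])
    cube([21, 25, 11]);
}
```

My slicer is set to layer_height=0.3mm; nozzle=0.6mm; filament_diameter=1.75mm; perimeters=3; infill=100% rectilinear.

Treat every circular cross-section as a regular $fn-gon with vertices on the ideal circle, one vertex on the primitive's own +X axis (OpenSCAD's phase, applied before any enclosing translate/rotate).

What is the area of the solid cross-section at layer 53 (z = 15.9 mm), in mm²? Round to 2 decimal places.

270.75 mm²

At z = 15.9 mm: the cube is absent (z outside [0, 6.5]); the cube at (10.5, 3) does not reach this height (z outside [3, 6.5]); the r=9.5 cylinder at (-1.5, -3.5) contributes a regular 12-gon of circumradius 9.5 (area = (12/2)·9.500²·sin(360°/12) = 270.75 mm²); the cube at (13.5, 2) is absent (z outside [4, 15]); Combining (union): only the r=9.5 cylinder at (-1.5, -3.5) is present, so the union is just that shape — area = 270.75 mm². Overall, the cross-section is a single solid region. Net area = 270.75 mm².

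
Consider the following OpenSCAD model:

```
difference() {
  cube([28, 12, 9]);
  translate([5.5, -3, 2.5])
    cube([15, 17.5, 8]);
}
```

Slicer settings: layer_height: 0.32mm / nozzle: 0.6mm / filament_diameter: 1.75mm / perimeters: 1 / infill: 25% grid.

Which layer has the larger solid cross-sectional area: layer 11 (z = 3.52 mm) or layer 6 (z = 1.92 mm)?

Layer 11 (z = 3.52): the 28×12 cube contributes its full rectangle (area 336.00 mm²); the 15×17.5 cube at (5.5, -3) contributes its full rectangle (area 262.50 mm²); Taking the first minus the rest: starting from the 28×12 cube (336.00 mm²), the 15×17.5 cube at (5.5, -3) partially overlaps it — only the 180.00 mm² overlap (of its 262.50 mm²) is removed, clipping the outline — area = 156.00 mm². So its area = 156.00 mm². Layer 6 (z = 1.92): the cube (footprint 28×12) is included at this height (area 336.00 mm²); the cube at (5.5, -3) is not intersected at this z (z outside [2.5, 10.5]); Subtracting the remaining from the first: none of the subtracted shapes is present at this height, so the 28×12 cube is unchanged — area = 336.00 mm². So its area = 336.00 mm². Layer 6 is larger (336.00 vs 156.00 mm²).

layer 6 (z = 1.92 mm)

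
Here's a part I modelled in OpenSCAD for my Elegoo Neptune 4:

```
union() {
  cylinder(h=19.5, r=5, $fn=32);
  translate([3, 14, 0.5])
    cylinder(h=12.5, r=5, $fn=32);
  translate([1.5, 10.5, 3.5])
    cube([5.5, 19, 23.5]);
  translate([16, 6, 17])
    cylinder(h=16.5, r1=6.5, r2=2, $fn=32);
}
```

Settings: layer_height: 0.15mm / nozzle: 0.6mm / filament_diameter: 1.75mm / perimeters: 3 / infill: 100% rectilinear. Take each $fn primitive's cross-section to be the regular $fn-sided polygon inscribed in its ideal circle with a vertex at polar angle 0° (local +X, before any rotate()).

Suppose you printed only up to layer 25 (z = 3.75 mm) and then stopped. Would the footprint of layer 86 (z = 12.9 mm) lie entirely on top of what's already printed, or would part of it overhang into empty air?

Compare the two slices. At z = 3.75: the r=5 cylinder contributes a regular 32-gon of circumradius 5 (area = (32/2)·5.000²·sin(360°/32) = 78.04 mm²); the cylinder at (3, 14): section is a regular 32-gon, circumradius r=5 (area = (32/2)·5.000²·sin(360°/32) = 78.04 mm²); the cube at (1.5, 10.5) is present — its section is the full 5.5×19 rectangle (area 104.50 mm²); the cone at (16, 6) is absent (z outside [17, 33.5]); Combining (union): the regions partially overlap — summed areas 260.57 mm² minus the doubly-counted overlap 44.01 mm² gives 216.56 mm² — area = 216.56 mm². At z = 12.9: the cylinder: section is a regular 32-gon, circumradius r=5 (area = (32/2)·5.000²·sin(360°/32) = 78.04 mm²); the cylinder at (3, 14): section is a regular 32-gon, circumradius r=5 (area = (32/2)·5.000²·sin(360°/32) = 78.04 mm²); the cube at (1.5, 10.5) (footprint 5.5×19) is included at this height (area 104.50 mm²); the cone at (16, 6) is not intersected at this z (z outside [17, 33.5]); Taking the union: the regions partially overlap — summed areas 260.57 mm² minus the doubly-counted overlap 44.01 mm² gives 216.56 mm² — area = 216.56 mm². Checking containment: the cross-section at z = 12.9 is a subset of the cross-section at z = 3.75.

entirely on top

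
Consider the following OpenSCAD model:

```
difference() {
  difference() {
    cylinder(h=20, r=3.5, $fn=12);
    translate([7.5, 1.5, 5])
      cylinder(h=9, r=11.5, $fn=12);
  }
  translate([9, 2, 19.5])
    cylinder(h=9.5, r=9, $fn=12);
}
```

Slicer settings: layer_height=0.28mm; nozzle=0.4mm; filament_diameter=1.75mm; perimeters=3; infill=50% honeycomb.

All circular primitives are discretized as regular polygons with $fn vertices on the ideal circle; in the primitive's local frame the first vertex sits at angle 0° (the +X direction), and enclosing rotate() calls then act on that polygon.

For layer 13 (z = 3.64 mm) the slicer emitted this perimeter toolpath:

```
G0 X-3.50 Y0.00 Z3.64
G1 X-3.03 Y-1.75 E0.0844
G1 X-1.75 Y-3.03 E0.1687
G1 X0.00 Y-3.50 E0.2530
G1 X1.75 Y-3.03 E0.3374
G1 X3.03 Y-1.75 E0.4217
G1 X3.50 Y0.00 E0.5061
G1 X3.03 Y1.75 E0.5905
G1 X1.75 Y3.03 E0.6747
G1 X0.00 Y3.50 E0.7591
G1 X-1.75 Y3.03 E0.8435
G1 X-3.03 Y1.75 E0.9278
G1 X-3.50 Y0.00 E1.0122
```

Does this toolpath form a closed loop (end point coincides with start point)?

Start point (G0): (-3.50, 0.00). End point (last G1): the path returns to the start — closed.

yes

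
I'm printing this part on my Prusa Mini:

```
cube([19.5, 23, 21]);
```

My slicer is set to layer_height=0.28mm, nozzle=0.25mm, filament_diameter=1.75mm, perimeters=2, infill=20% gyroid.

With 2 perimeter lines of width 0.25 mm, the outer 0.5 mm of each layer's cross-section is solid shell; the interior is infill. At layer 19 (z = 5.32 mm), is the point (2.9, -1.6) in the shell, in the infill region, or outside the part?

outside

At z = 5.32 mm: the cube (footprint 19.5×23) is included at this height. Overall, the cross-section is a single solid region. The nearest boundary edge runs (0.00, 0.00)→(19.50, 0.00); distance from the point to it = 1.60 mm. The point is not inside any of the regions above, so it lies outside the cross-section (1.60 mm from the nearest boundary).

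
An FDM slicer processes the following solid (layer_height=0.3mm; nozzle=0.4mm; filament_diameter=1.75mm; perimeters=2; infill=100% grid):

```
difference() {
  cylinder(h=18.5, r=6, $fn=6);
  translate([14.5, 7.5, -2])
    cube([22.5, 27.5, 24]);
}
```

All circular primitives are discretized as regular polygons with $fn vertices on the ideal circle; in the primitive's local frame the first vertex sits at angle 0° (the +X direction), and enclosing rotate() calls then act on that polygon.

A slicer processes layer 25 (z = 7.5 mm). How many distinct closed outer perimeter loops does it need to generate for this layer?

At z = 7.5 mm: the r=6 cylinder gives a regular 6-gon of circumradius 6 (constant along its height); the cube at (14.5, 7.5) is present — its section is the full 22.5×27.5 rectangle; Subtracting the remaining from the first: starting from the r=6 cylinder, the 22.5×27.5 cube at (14.5, 7.5) misses the remaining region (no effect) — 1 connected region. The result has 1 disconnected region.

1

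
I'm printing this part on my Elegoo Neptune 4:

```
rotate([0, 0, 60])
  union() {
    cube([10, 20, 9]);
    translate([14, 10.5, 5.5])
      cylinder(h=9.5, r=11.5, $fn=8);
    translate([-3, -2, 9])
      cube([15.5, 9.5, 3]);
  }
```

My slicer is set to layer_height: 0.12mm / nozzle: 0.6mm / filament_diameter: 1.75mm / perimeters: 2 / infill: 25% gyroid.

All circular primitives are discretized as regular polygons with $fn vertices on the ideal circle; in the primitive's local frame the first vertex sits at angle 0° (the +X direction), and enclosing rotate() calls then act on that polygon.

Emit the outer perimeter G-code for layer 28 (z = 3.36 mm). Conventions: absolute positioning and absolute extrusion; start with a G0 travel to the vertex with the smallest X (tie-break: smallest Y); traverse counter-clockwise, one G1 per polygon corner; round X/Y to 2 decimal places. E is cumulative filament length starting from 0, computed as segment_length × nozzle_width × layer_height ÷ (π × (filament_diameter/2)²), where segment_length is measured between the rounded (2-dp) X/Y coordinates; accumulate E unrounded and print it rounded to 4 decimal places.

At z = 3.36 mm: the cube (footprint 10×20) is included at this height; the cylinder at (14, 10.5) is absent (z outside [5.5, 15]); the cube at (-3, -2) is not intersected at this z (z outside [9, 12]); Merging all regions: only the 10×20 cube is present, so the union is just that shape — 1 connected region; (whole slice rotated 60° about Z — lengths, areas and connectivity unchanged). The outline is a single polygon with 4 vertices. Extrusion per mm of travel: 0.6 × 0.12 / (π × 0.875²) = 0.029934. Accumulating E over each segment gives final E = 1.7960.

G0 X-17.32 Y10.00 Z3.36
G1 X0.00 Y0.00 E0.5987
G1 X5.00 Y8.66 E0.8980
G1 X-12.32 Y18.66 E1.4967
G1 X-17.32 Y10.00 E1.7960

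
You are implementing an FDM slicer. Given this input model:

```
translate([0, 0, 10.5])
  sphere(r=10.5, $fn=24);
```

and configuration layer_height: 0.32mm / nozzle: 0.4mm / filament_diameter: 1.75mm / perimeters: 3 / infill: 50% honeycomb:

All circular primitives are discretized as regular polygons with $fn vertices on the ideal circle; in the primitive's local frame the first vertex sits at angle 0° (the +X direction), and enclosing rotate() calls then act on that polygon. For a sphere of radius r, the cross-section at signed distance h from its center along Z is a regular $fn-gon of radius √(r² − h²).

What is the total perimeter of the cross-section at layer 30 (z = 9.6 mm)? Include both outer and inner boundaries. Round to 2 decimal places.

65.54 mm

At z = 9.6 mm: the r=10.5 sphere contributes a regular 24-gon of circumradius √(10.5²−0.9²) = 10.461 (perimeter = 2·24·10.461·sin(180°/24) = 65.54 mm). Overall, the cross-section is a single solid region. Total boundary length (outer) = 65.54 mm.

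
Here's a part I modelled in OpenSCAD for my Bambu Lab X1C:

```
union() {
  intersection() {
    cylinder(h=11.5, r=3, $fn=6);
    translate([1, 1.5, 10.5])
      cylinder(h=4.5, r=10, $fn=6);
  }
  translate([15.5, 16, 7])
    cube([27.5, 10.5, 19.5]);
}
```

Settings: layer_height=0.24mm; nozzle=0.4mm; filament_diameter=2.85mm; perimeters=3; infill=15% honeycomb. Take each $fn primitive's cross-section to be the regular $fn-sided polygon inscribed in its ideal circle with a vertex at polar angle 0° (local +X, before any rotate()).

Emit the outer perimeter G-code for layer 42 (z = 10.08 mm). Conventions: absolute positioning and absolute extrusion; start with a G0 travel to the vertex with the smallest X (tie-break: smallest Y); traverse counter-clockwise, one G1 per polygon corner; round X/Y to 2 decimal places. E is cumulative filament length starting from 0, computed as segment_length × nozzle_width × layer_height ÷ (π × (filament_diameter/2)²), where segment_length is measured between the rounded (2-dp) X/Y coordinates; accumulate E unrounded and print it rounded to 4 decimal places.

G0 X15.50 Y16.00 Z10.08
G1 X43.00 Y16.00 E0.4138
G1 X43.00 Y26.50 E0.5718
G1 X15.50 Y26.50 E0.9857
G1 X15.50 Y16.00 E1.1437

At z = 10.08 mm: the r=3 cylinder contributes a regular 6-gon of circumradius 3; the cylinder at (1, 1.5) is absent (z outside [10.5, 15]); After intersecting: at least one operand is absent at this height, so nothing remains; the 27.5×10.5 cube at (15.5, 16) contributes its full rectangle; Combining (union): only the 27.5×10.5 cube at (15.5, 16) is present, so the union is just that shape — 1 connected region. The outline is a single polygon with 4 vertices. Extrusion per mm of travel: 0.4 × 0.24 / (π × 1.425²) = 0.015048. Accumulating E over each segment gives final E = 1.1437.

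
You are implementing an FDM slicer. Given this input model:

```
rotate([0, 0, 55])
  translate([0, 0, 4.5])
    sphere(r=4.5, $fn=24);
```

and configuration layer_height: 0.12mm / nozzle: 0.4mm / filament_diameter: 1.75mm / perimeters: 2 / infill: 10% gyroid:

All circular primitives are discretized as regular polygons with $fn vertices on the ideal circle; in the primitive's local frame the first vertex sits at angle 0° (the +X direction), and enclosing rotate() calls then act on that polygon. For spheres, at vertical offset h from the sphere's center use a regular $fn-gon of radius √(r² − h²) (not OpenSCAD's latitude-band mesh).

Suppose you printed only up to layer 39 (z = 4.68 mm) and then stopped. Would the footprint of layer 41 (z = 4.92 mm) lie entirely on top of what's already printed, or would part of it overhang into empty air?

Compare the two slices. At z = 4.68: the r=4.5 sphere contributes a regular 24-gon of circumradius √(4.5²−0.18²) = 4.496 (area = (24/2)·4.496²·sin(360°/24) = 62.79 mm²); (rotated 55° about Z; rotation is an isometry so areas/perimeters/island counts are preserved). At z = 4.92: the r=4.5 sphere contributes a regular 24-gon of circumradius √(4.5²−0.42²) = 4.480 (area = (24/2)·4.480²·sin(360°/24) = 62.35 mm²); (rotated 55° about Z; rotation is an isometry so areas/perimeters/island counts are preserved). Checking containment: the cross-section at z = 4.92 is a subset of the cross-section at z = 4.68.

entirely on top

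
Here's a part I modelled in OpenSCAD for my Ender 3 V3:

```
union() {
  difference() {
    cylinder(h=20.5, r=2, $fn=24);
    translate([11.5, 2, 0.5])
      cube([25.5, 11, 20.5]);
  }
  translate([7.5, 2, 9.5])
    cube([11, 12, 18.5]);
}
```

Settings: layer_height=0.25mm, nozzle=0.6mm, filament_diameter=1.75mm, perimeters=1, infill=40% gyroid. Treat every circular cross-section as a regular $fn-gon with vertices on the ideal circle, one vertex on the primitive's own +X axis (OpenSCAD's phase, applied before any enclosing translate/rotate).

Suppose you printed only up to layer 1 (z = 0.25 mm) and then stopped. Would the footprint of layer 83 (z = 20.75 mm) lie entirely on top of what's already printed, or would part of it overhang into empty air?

Compare the two slices. At z = 0.25: the r=2 cylinder gives a regular 24-gon of circumradius 2 (constant along its height) (area = (24/2)·2.000²·sin(360°/24) = 12.42 mm²); the cube at (11.5, 2) is absent (z outside [0.5, 21]); Taking the first minus the rest: none of the subtracted shapes is present at this height, so the r=2 cylinder is unchanged — area = 12.42 mm²; the cube at (7.5, 2) is absent (z outside [9.5, 28]); Combining (union): only the result so far is present, so the union is just that shape — area = 12.42 mm². At z = 20.75: the cylinder does not reach this height (z outside [0, 20.5]); the 25.5×11 cube at (11.5, 2) contributes its full rectangle (area 280.50 mm²); After the difference (first − rest): the first operand is absent here, so nothing remains; the 11×12 cube at (7.5, 2) contributes its full rectangle (area 132.00 mm²); Merging all regions: only the 11×12 cube at (7.5, 2) is present, so the union is just that shape — area = 132.00 mm². Checking containment: at z = 20.75 the cross-section extends beyond the z = 0.25 cross-section by about 132.00 mm².

part overhangs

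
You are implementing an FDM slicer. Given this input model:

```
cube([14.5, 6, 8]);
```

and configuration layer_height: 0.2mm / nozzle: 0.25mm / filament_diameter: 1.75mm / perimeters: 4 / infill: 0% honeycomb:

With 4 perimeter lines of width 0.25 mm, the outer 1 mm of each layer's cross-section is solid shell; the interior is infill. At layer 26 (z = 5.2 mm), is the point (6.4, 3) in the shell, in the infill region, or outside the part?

At z = 5.2 mm: the cube is present — its section is the full 14.5×6 rectangle. Overall, the cross-section is a single solid region. The nearest boundary edge runs (0.00, 0.00)→(14.50, 0.00); distance from the point to it = 3.00 mm. The point is inside the cross-section and 3.00 mm from the nearest boundary — more than the 1 mm shell width (4 × 0.25), so it's in the infill interior.

infill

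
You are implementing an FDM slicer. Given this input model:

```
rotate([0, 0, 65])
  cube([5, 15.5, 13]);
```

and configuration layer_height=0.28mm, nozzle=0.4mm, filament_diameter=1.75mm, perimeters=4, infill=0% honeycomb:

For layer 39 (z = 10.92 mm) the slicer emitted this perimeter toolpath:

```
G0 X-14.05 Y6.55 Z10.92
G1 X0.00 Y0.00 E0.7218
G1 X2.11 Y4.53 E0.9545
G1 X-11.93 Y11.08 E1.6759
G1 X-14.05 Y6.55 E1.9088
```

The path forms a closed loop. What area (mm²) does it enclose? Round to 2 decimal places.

Apply the shoelace formula to the sequence of (X, Y) vertices; enclosed area = 77.48 mm².

77.48 mm²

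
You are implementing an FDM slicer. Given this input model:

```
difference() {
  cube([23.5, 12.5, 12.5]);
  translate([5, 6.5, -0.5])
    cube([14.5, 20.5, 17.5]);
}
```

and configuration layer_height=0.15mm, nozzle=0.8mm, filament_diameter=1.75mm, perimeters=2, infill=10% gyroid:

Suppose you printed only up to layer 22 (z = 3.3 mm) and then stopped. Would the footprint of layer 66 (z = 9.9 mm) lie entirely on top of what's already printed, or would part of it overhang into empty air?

Compare the two slices. At z = 3.3: the cube (footprint 23.5×12.5) is included at this height (area 293.75 mm²); the cube at (5, 6.5) is present — its section is the full 14.5×20.5 rectangle (area 297.25 mm²); Taking the first minus the rest: starting from the 23.5×12.5 cube (293.75 mm²), the 14.5×20.5 cube at (5, 6.5) partially overlaps it — only the 87.00 mm² overlap (of its 297.25 mm²) is removed, clipping the outline — area = 206.75 mm². At z = 9.9: the cube (footprint 23.5×12.5) is included at this height (area 293.75 mm²); the 14.5×20.5 cube at (5, 6.5) contributes its full rectangle (area 297.25 mm²); Taking the first minus the rest: starting from the 23.5×12.5 cube (293.75 mm²), the 14.5×20.5 cube at (5, 6.5) partially overlaps it — only the 87.00 mm² overlap (of its 297.25 mm²) is removed, clipping the outline — area = 206.75 mm². Checking containment: the cross-section at z = 9.9 is a subset of the cross-section at z = 3.3.

entirely on top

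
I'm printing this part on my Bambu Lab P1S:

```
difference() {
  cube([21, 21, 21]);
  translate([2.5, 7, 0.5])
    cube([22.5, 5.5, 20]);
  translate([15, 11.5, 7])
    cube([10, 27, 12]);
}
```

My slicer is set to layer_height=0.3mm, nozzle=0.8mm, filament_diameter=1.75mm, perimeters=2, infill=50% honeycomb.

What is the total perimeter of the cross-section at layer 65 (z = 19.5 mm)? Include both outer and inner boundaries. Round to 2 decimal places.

At z = 19.5 mm: the 21×21 cube contributes its full rectangle (perimeter 84.00 mm); the cube at (2.5, 7) is present — its section is the full 22.5×5.5 rectangle (perimeter 56.00 mm); the cube at (15, 11.5) does not reach this height (z outside [7, 19]); After the difference (first − rest): starting from the 21×21 cube, the 22.5×5.5 cube at (2.5, 7) partially overlaps it — only the 101.75 mm² overlap (of its 123.75 mm²) is removed, clipping the outline — boundary = 121.00 mm. Overall, the cross-section is a single solid region. Total boundary length (outer) = 121.00 mm.

121.00 mm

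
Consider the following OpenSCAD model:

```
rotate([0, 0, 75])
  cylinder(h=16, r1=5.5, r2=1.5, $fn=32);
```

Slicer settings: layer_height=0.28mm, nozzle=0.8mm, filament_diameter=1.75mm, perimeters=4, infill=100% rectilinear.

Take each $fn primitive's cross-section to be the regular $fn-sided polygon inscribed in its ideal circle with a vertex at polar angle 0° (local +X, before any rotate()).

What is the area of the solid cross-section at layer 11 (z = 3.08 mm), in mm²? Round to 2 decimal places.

At z = 3.08 mm: the cone contributes a regular 32-gon of circumradius 4.730 (interpolated between r1=5.5 and r2=1.5 at t=0.193) (area = (32/2)·4.730²·sin(360°/32) = 69.84 mm²); (rotated 75° about Z; rotation is an isometry so areas/perimeters/island counts are preserved). Overall, the cross-section is a single solid region. Net area = 69.84 mm².

69.84 mm²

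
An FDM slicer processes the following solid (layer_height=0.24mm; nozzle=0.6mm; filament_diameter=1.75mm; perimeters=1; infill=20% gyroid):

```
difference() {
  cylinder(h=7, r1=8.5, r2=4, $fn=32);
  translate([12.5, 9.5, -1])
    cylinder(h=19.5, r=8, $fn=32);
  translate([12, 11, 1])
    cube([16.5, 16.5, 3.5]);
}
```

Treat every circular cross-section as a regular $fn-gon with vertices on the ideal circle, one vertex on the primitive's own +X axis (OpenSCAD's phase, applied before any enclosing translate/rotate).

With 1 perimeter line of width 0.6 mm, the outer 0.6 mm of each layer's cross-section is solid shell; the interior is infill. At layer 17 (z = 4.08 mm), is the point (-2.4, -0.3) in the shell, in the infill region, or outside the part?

infill

At z = 4.08 mm: the cone contributes a regular 32-gon of circumradius 5.877 (interpolated between r1=8.5 and r2=4 at t=0.583); the r=8 cylinder at (12.5, 9.5) gives a regular 32-gon of circumradius 8 (constant along its height); the cube at (12, 11) is present — its section is the full 16.5×16.5 rectangle; Subtracting the remaining from the first: starting from the cone, the r=8 cylinder at (12.5, 9.5) misses the remaining region (no effect); the 16.5×16.5 cube at (12, 11) misses the remaining region (no effect) — 1 connected region. Overall, the cross-section is a single solid region. The nearest boundary edge runs (-5.76, -1.15)→(-5.88, 0.00); distance from the point to it = 3.43 mm. The point is inside the cross-section and 3.43 mm from the nearest boundary — more than the 0.6 mm shell width (1 × 0.6), so it's in the infill interior.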